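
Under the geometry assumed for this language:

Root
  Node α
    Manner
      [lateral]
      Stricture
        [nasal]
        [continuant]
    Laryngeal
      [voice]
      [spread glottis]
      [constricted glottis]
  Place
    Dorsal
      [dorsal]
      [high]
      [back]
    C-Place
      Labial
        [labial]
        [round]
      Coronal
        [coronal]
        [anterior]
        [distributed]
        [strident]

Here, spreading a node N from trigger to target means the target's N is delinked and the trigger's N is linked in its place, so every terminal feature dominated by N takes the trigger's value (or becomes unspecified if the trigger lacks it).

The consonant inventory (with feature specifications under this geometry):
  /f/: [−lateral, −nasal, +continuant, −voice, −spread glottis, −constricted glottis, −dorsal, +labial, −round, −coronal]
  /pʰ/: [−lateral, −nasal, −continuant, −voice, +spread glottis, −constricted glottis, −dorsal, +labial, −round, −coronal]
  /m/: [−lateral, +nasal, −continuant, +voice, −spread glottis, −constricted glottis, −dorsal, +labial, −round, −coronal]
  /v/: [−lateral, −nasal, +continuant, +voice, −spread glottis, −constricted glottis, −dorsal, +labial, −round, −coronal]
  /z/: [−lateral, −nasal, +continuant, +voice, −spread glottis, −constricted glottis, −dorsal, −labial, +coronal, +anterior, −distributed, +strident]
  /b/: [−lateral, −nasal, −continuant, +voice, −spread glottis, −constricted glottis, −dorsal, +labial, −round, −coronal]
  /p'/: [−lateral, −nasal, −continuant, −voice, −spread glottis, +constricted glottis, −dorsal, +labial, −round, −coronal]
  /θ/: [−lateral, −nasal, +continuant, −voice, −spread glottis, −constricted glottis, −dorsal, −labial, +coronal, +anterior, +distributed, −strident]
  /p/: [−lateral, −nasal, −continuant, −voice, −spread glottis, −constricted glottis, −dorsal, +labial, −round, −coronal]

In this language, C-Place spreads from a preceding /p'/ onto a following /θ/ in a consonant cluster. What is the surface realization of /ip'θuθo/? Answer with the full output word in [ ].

C-Place immediately or transitively dominates [labial], [round], [coronal], [anterior], [distributed], [strident].
Spreading C-Place from /p'/ onto /θ/ replaces those values with /p'/'s: [+labial], [−round], [−coronal]. Features outside C-Place ([lateral], [nasal], [continuant], …) stay as in /θ/.
The resulting bundle matches /f/ in the inventory; substituting it for /θ/ gives [ip'fuθo].

[ip'fuθo]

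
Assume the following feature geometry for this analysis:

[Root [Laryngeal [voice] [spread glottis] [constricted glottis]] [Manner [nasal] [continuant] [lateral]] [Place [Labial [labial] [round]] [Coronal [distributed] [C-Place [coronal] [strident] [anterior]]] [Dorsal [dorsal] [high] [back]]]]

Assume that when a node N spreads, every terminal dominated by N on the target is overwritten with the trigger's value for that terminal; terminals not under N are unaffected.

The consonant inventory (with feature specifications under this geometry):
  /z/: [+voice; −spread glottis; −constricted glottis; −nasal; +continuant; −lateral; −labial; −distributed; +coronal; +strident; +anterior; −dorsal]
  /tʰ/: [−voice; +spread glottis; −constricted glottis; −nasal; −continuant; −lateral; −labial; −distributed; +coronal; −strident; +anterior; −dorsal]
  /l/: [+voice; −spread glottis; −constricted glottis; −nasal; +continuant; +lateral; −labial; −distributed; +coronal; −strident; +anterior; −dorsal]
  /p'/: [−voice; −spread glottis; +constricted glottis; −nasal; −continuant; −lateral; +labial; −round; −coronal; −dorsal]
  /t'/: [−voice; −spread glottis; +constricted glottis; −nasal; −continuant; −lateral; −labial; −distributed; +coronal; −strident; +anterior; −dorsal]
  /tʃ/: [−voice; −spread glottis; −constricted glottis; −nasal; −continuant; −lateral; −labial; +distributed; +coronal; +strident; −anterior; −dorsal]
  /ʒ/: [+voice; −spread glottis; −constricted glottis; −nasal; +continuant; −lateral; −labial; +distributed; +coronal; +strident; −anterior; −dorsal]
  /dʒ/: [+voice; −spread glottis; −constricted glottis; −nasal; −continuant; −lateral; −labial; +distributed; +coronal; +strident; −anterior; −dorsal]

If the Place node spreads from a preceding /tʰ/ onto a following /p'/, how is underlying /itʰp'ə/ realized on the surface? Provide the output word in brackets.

[itʰt'ə]

The Place node dominates the terminals [labial], [round], [distributed], [coronal], [strident], [anterior], [dorsal], [high], [back].
After delinking /p'/'s Place and linking /tʰ/'s, the affected terminals become [−labial], [−distributed], [+coronal], [−strident], [+anterior], [−dorsal]; [voice], [spread glottis], [constricted glottis], … (outside Place) are retained from /p'/.
This feature bundle is that of [t'], so /itʰp'ə/ surfaces as [itʰt'ə].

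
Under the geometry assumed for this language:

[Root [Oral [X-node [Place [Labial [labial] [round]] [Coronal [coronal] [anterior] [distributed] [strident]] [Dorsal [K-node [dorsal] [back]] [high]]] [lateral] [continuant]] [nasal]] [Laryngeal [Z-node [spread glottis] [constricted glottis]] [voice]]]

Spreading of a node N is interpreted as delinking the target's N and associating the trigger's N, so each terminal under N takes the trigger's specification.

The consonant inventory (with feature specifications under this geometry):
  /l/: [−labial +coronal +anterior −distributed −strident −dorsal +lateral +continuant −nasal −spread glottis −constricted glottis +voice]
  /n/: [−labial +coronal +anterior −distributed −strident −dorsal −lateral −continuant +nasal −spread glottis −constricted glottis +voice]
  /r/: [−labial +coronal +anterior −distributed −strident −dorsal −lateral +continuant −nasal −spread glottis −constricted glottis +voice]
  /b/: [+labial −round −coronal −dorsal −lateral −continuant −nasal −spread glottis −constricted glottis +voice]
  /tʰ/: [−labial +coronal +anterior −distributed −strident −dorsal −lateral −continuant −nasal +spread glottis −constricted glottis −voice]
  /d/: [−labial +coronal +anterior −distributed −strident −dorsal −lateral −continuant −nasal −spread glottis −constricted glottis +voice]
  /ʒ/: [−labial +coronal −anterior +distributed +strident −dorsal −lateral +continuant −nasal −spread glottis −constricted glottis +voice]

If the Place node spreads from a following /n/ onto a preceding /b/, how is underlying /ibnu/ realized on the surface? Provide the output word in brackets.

Terminals under Place in this geometry: [labial], [round], [coronal], [anterior], [distributed], [strident], [dorsal], [back], [high].
After delinking /b/'s Place and linking /n/'s, the affected terminals become [−labial], [+coronal], [+anterior], [−distributed], [−strident], [−dorsal]; [lateral], [continuant], [nasal], … (outside Place) are retained from /b/.
The resulting bundle matches /d/ in the inventory; substituting it for /b/ gives [idnu].

[idnu]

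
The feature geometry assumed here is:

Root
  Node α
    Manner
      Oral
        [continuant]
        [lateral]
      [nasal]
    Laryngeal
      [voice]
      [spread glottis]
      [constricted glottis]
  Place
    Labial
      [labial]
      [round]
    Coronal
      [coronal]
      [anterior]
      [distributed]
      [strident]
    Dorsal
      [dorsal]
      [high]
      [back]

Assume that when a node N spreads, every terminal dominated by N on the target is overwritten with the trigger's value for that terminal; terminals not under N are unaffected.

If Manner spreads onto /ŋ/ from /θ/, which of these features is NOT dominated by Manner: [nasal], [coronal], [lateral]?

The terminals dominated by Manner are [continuant], [lateral], [nasal].
Of the listed options, [lateral], [nasal] are among these and would be overwritten by spreading Manner.
[coronal] is not within the Manner subtree (it hangs from Coronal), so /ŋ/'s [coronal] value survives.

[coronal]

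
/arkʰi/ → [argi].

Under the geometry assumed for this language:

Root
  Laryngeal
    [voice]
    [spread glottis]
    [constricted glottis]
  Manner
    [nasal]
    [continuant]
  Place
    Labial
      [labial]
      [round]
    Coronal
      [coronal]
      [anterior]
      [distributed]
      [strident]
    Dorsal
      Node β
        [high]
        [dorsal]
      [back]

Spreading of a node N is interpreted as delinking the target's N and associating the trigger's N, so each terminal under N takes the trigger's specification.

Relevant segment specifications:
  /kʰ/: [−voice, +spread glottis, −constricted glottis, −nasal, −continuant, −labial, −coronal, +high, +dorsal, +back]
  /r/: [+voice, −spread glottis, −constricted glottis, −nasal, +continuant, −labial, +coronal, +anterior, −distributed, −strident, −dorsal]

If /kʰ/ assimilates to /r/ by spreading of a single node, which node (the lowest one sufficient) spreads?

Laryngeal

Comparing /kʰ/ with its surface form [g], the features that change are [voice], [spread glottis].
In this geometry the lowest node dominating all of them is Laryngeal: every daughter of Laryngeal dominates only a proper subset, so no lower node suffices.
Delinking /kʰ/'s Laryngeal and associating /r/'s Laryngeal gives precisely the feature bundle of [g].
[continuant], [dorsal] — on which /r/ differs from /kʰ/ — are unchanged, so Root cannot have spread; the constituent is no larger than Laryngeal.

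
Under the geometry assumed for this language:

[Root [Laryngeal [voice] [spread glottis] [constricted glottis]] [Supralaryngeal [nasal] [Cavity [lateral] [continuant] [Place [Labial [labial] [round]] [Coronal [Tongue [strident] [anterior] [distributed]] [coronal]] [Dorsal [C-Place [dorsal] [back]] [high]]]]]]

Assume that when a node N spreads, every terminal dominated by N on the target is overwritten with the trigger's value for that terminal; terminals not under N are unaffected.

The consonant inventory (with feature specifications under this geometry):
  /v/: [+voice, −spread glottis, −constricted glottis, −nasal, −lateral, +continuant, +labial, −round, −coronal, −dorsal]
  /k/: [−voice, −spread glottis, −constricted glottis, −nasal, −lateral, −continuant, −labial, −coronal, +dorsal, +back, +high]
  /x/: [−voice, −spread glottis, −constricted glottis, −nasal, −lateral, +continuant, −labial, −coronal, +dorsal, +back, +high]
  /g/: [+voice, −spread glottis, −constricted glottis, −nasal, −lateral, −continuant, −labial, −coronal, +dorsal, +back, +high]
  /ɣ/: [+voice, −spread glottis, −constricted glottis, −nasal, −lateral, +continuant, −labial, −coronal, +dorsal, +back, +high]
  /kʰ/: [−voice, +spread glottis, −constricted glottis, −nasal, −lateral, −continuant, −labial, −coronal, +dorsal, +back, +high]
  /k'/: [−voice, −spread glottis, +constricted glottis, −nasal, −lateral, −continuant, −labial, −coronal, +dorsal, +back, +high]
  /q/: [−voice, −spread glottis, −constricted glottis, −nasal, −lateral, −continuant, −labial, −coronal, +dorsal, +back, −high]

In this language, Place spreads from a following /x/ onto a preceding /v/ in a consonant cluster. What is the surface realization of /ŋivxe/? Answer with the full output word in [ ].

[ŋiɣxe]

Place immediately or transitively dominates [labial], [round], [strident], [anterior], [distributed], [coronal], [dorsal], [back], [high].
The target acquires /x/'s values for everything under Place — [−labial], [−coronal], [+dorsal], [+back], [+high] — while keeping its own [voice], [spread glottis], [constricted glottis], ….
This feature bundle is that of [ɣ], so /ŋivxe/ surfaces as [ŋiɣxe].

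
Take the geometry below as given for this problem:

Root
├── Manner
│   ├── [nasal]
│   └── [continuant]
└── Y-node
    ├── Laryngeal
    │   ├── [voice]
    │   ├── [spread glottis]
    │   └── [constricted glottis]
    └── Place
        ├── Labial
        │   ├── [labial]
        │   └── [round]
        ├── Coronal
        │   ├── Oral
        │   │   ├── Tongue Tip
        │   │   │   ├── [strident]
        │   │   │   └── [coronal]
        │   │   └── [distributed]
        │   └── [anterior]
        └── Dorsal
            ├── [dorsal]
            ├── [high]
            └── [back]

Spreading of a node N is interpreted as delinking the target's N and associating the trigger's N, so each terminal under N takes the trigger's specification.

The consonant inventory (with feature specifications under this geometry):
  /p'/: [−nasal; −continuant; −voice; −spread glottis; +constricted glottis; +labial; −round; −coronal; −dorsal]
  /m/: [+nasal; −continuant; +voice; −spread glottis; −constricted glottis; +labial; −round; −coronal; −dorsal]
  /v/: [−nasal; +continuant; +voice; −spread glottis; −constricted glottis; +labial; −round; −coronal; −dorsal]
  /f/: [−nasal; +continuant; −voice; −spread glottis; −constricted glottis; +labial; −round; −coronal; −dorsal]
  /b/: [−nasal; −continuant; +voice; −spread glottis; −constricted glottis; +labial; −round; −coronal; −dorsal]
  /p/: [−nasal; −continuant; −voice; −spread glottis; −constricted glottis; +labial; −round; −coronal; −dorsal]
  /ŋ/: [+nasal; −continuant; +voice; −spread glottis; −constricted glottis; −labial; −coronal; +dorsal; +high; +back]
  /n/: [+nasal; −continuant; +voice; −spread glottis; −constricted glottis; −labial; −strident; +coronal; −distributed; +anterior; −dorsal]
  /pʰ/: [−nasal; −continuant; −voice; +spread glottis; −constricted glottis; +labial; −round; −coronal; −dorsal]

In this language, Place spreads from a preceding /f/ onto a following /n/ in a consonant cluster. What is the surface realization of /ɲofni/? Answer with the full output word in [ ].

[ɲofmi]

The Place node dominates the terminals [labial], [round], [strident], [coronal], [distributed], [anterior], [dorsal], [high], [back].
Spreading Place from /f/ onto /n/ replaces those values with /f/'s: [+labial], [−round], [−coronal], [−dorsal]. Features outside Place ([nasal], [continuant], [voice], …) stay as in /n/.
Among the inventory, only /m/ has exactly this specification, giving the surface form [ɲofmi].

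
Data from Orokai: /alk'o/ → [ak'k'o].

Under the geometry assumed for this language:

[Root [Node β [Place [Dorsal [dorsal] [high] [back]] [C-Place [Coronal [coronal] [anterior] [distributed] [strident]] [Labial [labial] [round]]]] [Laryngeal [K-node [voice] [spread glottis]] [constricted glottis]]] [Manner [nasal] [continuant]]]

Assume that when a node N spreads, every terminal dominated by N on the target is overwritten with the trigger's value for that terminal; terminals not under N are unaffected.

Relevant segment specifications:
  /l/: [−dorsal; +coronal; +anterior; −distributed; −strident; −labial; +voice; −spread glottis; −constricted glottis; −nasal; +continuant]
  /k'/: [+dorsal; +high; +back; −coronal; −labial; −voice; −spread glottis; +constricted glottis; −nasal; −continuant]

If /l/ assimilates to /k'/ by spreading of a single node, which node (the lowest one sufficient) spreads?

Root

Comparing /l/ with its surface form [k'], the features that change are [voice], [constricted glottis], [continuant], [coronal], [anterior], [distributed], [strident], [dorsal], [high], [back].
The smallest constituent containing every changed terminal is Root — each of its daughters lacks at least one of the affected features.
Delinking /l/'s Root and associating /k'/'s Root gives precisely the feature bundle of [k'].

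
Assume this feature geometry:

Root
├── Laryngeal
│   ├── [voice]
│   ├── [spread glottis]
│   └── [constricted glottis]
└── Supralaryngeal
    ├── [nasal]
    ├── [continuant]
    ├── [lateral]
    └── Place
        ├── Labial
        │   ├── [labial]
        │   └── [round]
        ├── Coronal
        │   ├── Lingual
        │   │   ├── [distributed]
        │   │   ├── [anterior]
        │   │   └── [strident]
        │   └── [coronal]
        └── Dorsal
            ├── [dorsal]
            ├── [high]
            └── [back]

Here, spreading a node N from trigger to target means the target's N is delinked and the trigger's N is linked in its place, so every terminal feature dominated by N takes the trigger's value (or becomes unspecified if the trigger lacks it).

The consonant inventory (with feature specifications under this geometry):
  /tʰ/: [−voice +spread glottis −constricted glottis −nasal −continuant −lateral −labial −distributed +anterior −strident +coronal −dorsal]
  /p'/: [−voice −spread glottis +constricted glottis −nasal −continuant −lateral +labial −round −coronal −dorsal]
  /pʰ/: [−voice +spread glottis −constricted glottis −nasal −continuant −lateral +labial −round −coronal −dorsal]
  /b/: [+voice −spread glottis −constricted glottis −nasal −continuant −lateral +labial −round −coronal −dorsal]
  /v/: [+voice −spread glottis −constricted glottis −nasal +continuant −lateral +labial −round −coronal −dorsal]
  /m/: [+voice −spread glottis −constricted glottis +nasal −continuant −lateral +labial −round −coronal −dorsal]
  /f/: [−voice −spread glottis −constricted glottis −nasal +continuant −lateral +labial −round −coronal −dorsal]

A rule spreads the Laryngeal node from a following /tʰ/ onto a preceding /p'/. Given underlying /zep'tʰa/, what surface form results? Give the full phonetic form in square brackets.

The Laryngeal node dominates the terminals [voice], [spread glottis], [constricted glottis].
The target acquires /tʰ/'s values for everything under Laryngeal — [−voice], [+spread glottis], [−constricted glottis] — while keeping its own [nasal], [continuant], [lateral], ….
Among the inventory, only /pʰ/ has exactly this specification, giving the surface form [zepʰtʰa].

[zepʰtʰa]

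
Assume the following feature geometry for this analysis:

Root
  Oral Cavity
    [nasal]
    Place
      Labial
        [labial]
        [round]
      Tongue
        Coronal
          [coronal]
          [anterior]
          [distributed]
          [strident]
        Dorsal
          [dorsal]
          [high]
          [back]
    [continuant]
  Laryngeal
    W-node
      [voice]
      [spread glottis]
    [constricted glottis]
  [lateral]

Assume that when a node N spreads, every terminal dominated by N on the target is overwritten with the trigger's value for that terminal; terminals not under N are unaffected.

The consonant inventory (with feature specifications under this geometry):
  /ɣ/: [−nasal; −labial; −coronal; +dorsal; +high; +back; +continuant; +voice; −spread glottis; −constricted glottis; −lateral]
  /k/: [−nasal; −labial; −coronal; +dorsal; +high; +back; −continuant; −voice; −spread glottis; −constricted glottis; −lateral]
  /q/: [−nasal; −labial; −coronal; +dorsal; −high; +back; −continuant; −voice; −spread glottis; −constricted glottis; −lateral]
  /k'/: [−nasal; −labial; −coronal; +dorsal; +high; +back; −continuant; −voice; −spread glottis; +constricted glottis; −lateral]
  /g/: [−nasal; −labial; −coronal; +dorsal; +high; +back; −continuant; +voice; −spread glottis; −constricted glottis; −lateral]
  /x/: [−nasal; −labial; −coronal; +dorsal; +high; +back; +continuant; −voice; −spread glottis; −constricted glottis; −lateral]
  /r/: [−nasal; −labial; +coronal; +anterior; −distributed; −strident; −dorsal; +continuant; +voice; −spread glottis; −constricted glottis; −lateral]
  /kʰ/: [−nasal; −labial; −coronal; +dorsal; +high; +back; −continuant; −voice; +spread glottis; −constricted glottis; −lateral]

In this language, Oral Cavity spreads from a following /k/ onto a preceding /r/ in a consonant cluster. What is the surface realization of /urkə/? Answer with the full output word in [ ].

[ugkə]

The Oral Cavity node dominates the terminals [nasal], [labial], [round], [coronal], [anterior], [distributed], [strident], [dorsal], [high], [back], [continuant].
Spreading Oral Cavity from /k/ onto /r/ replaces those values with /k/'s: [−nasal], [−labial], [−coronal], [+dorsal], [+high], [+back], [−continuant]. Features outside Oral Cavity ([voice], [spread glottis], [constricted glottis], …) stay as in /r/.
Among the inventory, only /g/ has exactly this specification, giving the surface form [ugkə].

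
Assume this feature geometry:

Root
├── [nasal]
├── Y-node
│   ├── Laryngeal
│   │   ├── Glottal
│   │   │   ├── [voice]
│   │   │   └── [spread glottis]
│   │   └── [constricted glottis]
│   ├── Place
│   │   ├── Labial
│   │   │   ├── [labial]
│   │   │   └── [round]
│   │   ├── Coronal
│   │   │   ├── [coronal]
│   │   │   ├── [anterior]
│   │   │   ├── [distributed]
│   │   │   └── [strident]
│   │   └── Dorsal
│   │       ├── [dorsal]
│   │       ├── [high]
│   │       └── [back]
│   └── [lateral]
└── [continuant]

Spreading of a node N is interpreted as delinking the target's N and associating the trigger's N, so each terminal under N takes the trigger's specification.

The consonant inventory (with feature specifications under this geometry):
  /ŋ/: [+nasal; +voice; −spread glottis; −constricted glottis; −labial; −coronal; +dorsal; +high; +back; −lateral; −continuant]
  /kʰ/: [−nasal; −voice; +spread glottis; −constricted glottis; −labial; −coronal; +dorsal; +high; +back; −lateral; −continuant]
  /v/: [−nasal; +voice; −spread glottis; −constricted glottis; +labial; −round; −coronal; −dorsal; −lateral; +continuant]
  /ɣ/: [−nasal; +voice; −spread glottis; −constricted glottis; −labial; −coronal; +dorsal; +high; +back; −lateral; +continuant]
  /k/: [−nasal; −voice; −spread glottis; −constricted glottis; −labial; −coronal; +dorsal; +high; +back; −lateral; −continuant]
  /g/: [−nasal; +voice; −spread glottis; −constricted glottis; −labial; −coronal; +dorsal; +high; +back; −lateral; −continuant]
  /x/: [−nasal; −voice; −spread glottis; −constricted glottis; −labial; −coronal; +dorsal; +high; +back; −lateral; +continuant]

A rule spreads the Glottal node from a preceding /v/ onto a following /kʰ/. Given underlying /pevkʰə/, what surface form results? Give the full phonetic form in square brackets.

[pevgə]

Terminals under Glottal in this geometry: [voice], [spread glottis].
Spreading Glottal from /v/ onto /kʰ/ replaces those values with /v/'s: [+voice], [−spread glottis]. Features outside Glottal ([nasal], [constricted glottis], [labial], …) stay as in /kʰ/.
This feature bundle is that of [g], so /pevkʰə/ surfaces as [pevgə].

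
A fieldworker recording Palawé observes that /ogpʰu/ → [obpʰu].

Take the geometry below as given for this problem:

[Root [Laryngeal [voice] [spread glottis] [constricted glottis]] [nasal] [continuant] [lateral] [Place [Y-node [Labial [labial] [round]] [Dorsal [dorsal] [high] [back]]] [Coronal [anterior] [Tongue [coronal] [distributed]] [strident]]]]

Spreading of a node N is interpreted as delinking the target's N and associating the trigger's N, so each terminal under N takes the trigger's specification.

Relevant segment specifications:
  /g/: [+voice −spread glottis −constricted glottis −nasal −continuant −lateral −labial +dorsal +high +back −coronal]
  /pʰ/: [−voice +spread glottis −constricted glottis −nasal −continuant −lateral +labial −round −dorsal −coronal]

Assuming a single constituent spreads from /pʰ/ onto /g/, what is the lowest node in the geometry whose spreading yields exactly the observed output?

Comparing /g/ with its surface form [b], the features that change are [labial], [round], [dorsal], [high], [back].
In this geometry the lowest node dominating all of them is Y-node: every daughter of Y-node dominates only a proper subset, so no lower node suffices.
Delinking /g/'s Y-node and associating /pʰ/'s Y-node gives precisely the feature bundle of [b].
[voice], [spread glottis] stay as in /g/ although /pʰ/ differs there, so no node dominating them spread; among the remaining candidates Y-node is the lowest that derives the output.

Y-node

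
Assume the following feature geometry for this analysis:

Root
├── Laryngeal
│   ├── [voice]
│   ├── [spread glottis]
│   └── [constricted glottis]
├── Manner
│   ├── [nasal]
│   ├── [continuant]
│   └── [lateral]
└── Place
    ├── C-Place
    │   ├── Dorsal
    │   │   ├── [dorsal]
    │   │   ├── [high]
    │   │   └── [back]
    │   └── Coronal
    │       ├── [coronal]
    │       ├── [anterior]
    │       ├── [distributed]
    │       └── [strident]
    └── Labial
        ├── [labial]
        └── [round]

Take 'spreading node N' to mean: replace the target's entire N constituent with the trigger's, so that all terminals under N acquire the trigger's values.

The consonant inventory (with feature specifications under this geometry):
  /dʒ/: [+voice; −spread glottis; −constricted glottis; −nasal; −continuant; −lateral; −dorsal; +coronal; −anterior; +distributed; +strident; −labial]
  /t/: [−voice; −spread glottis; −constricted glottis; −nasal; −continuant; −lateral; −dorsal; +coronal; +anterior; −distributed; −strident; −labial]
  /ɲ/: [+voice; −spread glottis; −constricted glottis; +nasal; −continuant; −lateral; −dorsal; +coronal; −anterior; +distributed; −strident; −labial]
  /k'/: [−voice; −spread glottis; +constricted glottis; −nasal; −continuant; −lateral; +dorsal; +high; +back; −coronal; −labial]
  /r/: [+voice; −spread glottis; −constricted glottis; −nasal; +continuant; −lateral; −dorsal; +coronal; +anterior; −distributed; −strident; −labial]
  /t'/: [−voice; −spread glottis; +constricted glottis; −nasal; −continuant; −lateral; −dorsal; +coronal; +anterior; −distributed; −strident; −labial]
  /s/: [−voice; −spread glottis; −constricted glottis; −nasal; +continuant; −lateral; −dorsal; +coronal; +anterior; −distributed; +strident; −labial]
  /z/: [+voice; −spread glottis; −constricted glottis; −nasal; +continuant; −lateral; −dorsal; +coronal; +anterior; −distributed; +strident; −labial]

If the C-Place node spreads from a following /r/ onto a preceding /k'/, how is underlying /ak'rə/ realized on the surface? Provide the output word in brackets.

C-Place immediately or transitively dominates [dorsal], [high], [back], [coronal], [anterior], [distributed], [strident].
The target acquires /r/'s values for everything under C-Place — [−dorsal], [+coronal], [+anterior], [−distributed], [−strident] — while keeping its own [voice], [spread glottis], [constricted glottis], ….
The resulting bundle matches /t'/ in the inventory; substituting it for /k'/ gives [at'rə].

[at'rə]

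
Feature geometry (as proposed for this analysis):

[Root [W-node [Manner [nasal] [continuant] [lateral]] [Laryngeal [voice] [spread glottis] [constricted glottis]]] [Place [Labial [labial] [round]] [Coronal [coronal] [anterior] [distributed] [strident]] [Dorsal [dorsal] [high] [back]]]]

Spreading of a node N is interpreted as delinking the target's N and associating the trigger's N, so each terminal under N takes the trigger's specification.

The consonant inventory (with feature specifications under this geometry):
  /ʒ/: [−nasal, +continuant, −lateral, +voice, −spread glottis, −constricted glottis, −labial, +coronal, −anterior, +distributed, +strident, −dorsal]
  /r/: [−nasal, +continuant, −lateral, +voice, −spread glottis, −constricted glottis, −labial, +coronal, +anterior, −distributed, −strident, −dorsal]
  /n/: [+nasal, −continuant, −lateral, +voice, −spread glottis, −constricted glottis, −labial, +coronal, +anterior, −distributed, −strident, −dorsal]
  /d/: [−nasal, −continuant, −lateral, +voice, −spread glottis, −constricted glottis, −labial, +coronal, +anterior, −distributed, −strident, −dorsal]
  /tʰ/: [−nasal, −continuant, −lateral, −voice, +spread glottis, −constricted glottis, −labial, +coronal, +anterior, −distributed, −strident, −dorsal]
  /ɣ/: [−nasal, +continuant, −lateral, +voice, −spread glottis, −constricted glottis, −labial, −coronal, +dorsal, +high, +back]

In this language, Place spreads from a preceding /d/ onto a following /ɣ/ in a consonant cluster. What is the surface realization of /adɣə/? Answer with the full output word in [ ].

[adrə]

Place immediately or transitively dominates [labial], [round], [coronal], [anterior], [distributed], [strident], [dorsal], [high], [back].
After delinking /ɣ/'s Place and linking /d/'s, the affected terminals become [−labial], [+coronal], [+anterior], [−distributed], [−strident], [−dorsal]; [nasal], [continuant], [lateral], … (outside Place) are retained from /ɣ/.
This feature bundle is that of [r], so /adɣə/ surfaces as [adrə].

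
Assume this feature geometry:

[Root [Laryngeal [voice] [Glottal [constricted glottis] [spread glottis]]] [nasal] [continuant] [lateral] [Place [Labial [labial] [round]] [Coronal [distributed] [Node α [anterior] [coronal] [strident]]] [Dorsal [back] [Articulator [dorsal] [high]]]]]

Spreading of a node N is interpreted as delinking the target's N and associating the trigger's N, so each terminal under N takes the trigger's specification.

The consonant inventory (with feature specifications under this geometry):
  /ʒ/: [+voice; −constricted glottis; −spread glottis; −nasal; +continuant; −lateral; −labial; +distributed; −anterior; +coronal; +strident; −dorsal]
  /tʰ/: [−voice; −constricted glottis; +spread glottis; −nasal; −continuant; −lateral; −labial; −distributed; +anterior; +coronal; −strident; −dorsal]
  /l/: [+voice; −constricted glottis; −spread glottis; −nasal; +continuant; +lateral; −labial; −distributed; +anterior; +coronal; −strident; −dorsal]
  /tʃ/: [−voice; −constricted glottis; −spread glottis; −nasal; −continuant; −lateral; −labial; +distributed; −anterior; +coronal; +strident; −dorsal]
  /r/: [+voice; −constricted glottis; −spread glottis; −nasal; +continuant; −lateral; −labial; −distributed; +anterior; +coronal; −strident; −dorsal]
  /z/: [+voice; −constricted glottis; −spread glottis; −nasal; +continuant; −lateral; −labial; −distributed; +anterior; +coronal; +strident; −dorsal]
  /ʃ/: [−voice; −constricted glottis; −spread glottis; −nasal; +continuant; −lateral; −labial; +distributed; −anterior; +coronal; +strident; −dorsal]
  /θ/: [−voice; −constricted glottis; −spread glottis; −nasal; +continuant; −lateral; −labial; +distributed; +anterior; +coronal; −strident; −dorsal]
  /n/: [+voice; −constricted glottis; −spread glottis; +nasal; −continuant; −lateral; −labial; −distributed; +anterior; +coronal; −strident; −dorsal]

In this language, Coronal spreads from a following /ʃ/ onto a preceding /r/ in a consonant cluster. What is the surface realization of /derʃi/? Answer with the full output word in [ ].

[deʒʃi]

Coronal immediately or transitively dominates [distributed], [anterior], [coronal], [strident].
Spreading Coronal from /ʃ/ onto /r/ replaces those values with /ʃ/'s: [+distributed], [−anterior], [+coronal], [+strident]. Features outside Coronal ([voice], [constricted glottis], [spread glottis], …) stay as in /r/.
This feature bundle is that of [ʒ], so /derʃi/ surfaces as [deʒʃi].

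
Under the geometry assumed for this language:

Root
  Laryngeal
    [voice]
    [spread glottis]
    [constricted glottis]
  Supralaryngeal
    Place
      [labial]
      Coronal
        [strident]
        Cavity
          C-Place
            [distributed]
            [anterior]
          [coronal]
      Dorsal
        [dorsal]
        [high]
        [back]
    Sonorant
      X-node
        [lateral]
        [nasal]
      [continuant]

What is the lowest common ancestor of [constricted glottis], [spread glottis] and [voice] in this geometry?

[constricted glottis]: Root → Laryngeal → [constricted glottis].
[spread glottis]: Root → Laryngeal → [spread glottis].
[voice]: Root → Laryngeal → [voice].
These paths first converge at Laryngeal; no daughter of Laryngeal dominates all 3 features, so Laryngeal is the minimal constituent.

Laryngeal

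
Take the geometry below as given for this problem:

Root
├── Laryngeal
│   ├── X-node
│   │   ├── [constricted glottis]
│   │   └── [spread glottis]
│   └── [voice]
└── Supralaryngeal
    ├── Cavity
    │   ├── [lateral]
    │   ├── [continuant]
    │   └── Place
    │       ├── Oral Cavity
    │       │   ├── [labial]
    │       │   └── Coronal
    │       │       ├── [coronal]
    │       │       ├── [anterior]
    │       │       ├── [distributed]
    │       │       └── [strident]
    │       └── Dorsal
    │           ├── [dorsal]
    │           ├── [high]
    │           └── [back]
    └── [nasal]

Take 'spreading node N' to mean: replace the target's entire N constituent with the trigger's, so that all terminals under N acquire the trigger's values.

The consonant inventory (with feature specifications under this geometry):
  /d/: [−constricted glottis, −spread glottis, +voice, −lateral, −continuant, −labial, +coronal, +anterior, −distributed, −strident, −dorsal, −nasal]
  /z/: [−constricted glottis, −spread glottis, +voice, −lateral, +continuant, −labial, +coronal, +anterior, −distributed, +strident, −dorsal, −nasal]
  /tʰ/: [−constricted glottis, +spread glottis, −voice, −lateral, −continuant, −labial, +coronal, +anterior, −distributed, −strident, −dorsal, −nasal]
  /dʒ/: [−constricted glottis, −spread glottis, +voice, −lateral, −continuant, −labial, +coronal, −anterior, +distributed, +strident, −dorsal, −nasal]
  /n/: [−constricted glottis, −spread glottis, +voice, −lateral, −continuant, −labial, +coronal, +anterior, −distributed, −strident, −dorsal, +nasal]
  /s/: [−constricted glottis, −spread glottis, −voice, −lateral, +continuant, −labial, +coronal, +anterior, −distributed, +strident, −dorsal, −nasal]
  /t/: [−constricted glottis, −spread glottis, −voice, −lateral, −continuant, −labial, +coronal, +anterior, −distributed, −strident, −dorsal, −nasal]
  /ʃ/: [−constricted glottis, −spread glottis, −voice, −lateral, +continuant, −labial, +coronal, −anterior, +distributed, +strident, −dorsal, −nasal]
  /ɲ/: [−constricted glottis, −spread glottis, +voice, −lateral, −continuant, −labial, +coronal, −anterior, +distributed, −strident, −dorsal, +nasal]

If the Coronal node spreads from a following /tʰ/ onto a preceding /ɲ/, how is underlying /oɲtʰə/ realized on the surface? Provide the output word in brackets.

Coronal immediately or transitively dominates [coronal], [anterior], [distributed], [strident].
Spreading Coronal from /tʰ/ onto /ɲ/ replaces those values with /tʰ/'s: [+coronal], [+anterior], [−distributed], [−strident]. Features outside Coronal ([constricted glottis], [spread glottis], [voice], …) stay as in /ɲ/.
This feature bundle is that of [n], so /oɲtʰə/ surfaces as [ontʰə].

[ontʰə]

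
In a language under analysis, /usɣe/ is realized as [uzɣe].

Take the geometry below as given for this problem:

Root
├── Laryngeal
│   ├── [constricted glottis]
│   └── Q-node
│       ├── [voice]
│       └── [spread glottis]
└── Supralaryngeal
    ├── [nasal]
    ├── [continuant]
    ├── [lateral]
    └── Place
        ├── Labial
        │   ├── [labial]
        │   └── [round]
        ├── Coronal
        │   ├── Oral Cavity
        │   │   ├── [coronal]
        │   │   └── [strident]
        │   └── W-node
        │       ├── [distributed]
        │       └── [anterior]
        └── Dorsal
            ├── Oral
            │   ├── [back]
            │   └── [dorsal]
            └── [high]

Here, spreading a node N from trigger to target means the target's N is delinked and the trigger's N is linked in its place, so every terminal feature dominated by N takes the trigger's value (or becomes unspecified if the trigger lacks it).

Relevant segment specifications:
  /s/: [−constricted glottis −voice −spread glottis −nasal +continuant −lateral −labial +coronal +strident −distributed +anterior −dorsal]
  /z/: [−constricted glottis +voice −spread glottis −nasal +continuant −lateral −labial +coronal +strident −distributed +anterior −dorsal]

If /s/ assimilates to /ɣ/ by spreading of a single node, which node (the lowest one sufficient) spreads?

[voice]

Feature comparison: [voice] differs between /s/ and [z]; the remaining terminals match.
Only a single terminal changes, and /ɣ/ supplies the new value, so [voice] itself is the minimal spreading constituent.
[dorsal], [coronal] stay as in /s/ although /ɣ/ differs there, so no node dominating them spread; among the remaining candidates [voice] is the lowest that derives the output.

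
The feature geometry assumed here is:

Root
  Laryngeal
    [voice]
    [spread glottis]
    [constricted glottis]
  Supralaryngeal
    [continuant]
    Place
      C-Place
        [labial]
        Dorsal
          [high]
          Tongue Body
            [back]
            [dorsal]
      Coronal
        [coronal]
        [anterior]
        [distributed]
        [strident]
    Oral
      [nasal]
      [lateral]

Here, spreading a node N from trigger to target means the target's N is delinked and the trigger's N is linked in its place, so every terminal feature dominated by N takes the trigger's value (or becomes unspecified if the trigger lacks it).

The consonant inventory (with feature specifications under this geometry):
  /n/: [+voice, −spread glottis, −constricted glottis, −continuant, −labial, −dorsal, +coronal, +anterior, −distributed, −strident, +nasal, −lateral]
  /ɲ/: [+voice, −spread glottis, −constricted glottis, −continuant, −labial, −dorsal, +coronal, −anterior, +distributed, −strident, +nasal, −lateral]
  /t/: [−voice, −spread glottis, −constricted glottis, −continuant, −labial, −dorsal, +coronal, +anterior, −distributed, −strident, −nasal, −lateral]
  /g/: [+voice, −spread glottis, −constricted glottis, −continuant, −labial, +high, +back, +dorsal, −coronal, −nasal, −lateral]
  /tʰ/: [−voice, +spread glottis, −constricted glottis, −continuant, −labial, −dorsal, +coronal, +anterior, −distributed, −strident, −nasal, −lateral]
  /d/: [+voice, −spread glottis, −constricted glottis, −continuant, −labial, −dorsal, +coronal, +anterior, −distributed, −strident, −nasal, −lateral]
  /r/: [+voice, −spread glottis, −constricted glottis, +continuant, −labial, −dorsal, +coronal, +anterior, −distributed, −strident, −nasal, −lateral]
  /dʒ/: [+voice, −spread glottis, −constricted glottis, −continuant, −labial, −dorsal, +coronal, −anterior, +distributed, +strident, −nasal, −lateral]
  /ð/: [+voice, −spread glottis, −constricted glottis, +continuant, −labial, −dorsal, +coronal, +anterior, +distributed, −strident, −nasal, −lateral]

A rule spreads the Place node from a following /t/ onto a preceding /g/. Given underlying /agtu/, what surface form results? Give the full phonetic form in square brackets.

[adtu]

The Place node dominates the terminals [labial], [high], [back], [dorsal], [coronal], [anterior], [distributed], [strident].
The target acquires /t/'s values for everything under Place — [−labial], [−dorsal], [+coronal], [+anterior], [−distributed], [−strident] — while keeping its own [voice], [spread glottis], [constricted glottis], ….
The resulting bundle matches /d/ in the inventory; substituting it for /g/ gives [adtu].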